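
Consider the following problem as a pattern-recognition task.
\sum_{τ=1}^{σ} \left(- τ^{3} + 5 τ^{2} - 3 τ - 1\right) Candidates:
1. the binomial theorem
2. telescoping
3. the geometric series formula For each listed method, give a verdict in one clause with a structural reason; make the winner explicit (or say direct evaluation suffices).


Best approach: no special technique — Faulhaber territory: sum each constant-multiple power of τ with its closed-form formula, no trick required.
- the binomial theorem — no binomial coefficients pair up with complementary powers here.
- telescoping: in the displayed form, no term reappears at a neighboring index to cancel against.
- the geometric series formula: there is no constant term-to-term ratio.


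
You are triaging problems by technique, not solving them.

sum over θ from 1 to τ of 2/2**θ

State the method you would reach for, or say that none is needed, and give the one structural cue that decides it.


Technique: the geometric series formula — consecutive terms stand in a fixed index-free ratio — the geometric sum formula closes it.


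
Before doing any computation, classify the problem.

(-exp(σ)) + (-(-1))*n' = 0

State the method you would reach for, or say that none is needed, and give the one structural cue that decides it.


Technique: no special technique — the slope is a function of σ alone, so integrate both sides directly.


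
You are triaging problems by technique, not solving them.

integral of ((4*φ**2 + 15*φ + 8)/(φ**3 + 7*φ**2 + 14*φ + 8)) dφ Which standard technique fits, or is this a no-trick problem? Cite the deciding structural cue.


Method: partial fractions — φ**3 + 7*φ**2 + 14*φ + 8 splits into linear pieces, so the quotient is a sum of simple fractions — decompose before integrating.


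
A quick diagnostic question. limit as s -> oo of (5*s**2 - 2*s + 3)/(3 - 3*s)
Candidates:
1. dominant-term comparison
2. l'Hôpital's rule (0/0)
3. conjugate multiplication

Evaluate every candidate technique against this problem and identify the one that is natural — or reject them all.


Best approach: dominant-term comparison — at large s only the top-degree terms survive; compare the leading terms and the limit falls out.
- dominant-term comparison: yes, a natural case for it.
- l'Hôpital's rule (0/0): viewed as a single quotient this runs to ∞/∞, not the 0/0 clash this candidate addresses; an at-infinity variant of the rule would resolve it, but comparing leading growth reads the answer without differentiating.
- conjugate multiplication: there are no radicals in tension whose conjugate would simplify matters.


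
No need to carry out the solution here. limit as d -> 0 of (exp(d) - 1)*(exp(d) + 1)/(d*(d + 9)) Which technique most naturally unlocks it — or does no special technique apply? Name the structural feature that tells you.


Best approach: l'Hôpital's rule (0/0) — substituting 0 gives 0 over 0; differentiate top and bottom once and re-evaluate. A first-order expansion at the point is an equally standard path; the rule packages it.


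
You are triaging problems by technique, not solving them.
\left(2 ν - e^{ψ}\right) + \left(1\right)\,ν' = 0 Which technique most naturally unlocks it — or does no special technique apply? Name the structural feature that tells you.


Technique: a linear integrating factor — first power of ν, nonzero forcing: the integrating-factor recipe applies verbatim with p = 2.


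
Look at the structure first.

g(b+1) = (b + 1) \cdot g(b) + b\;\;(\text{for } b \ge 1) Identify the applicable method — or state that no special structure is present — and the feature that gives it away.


Verdict: a summation factor — first-order, linear, moving coefficient b + 1: the discrete analogue of an integrating factor handles it.


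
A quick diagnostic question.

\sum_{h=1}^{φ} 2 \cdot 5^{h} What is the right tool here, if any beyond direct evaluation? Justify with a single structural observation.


Verdict: the geometric series formula — check a ratio of consecutive terms: it is 5, independent of the index, so the geometric formula closes the sum.


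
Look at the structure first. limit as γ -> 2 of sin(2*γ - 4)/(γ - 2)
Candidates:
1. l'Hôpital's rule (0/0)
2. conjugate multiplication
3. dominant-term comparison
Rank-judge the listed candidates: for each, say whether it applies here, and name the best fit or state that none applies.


Best approach: l'Hôpital's rule (0/0) — substituting 2 gives 0 over 0; differentiate top and bottom once and re-evaluate. One could equally expand both pieces locally and compare leading terms; the rule does that in one stroke.
- l'Hôpital's rule (0/0): applies; the problem has the shape this method handles.
- conjugate multiplication — there are no radicals in tension whose conjugate would simplify matters.
- dominant-term comparison: this limit is not decided by comparing polynomial growth at infinity.


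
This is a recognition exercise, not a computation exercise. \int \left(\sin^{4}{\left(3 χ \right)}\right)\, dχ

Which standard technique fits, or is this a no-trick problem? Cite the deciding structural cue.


Verdict: a trigonometric identity — the even exponent on \sin^{4}{\left(3 χ \right)} signals one move: rewrite via cos of the doubled angle.


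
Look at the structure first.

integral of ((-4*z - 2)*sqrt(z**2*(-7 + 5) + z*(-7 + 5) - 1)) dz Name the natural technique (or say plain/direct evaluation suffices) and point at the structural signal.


Diagnosis: u-substitution — everything non-trivial happens through the inner expression (z**2*(-7 + 5) + z*(-7 + 5) - 1), and its derivative accounts for the remaining factor up to a constant, so set u = (z**2*(-7 + 5) + z*(-7 + 5) - 1).


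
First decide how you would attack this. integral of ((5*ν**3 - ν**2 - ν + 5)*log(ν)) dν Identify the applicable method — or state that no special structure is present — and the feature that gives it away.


Best approach: integration by parts — logs resist antidifferentiation but differentiate beautifully; pair log(ν) with the polynomial 5*ν**3 - ν**2 - ν + 5 via parts.


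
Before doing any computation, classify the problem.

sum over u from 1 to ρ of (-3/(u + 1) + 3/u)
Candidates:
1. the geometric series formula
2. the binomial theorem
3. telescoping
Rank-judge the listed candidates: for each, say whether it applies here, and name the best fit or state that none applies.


Technique: telescoping — the piece each term subtracts is 3/u advanced by one index, and it reappears with a plus sign leading the following term — the sum collapses to its boundary terms.
- the geometric series formula — no single multiplier carries one term to the next throughout the sum.
- the binomial theorem — no binomial coefficients pair up with complementary powers here.
- telescoping: yes, a natural case for it.


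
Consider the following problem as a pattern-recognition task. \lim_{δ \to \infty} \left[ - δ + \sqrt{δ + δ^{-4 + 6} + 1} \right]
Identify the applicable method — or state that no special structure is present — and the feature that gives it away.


Verdict: conjugate multiplication — \sqrt{δ + δ^{-4 + 6} + 1} and δ both blow up, but their difference is tame once the conjugate rationalizes it.


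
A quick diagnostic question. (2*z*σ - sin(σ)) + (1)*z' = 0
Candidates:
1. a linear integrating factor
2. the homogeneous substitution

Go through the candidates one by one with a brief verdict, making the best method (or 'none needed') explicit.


Technique: a linear integrating factor — the unknown enters only to the first power against a nonzero forcing term — the integrating-factor template applies directly.
- a linear integrating factor: a fit — the right tool for this form.
- the homogeneous substitution: the slope is not a function of the ratio of the variables alone.


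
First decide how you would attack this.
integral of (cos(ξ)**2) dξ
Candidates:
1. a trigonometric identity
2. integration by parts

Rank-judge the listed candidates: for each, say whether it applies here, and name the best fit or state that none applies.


Technique: a trigonometric identity — an even power like cos(ξ)**2 flattens under the half-angle identity into first-degree cosines you can integrate directly.
- a trigonometric identity: applies; the problem has the shape this method handles.
- integration by parts — not the fit here: there is no polynomial factor to ladder down — parts can still close the trigonometric product by recursion, though the identity rewrite is the direct route.


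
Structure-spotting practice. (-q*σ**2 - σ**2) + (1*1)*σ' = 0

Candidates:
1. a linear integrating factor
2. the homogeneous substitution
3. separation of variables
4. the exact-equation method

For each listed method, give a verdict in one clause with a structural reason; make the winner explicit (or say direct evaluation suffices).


Verdict: separation of variables — solved for the derivative, the right side splits multiplicatively into a function of each variable alone — divide and integrate each side.
- a linear integrating factor: a nonlinear term in the unknown puts this outside the integrating-factor template.
- the homogeneous substitution: the ratio of the variables does not determine the slope.
- separation of variables — applicable, and directly so.
- the exact-equation method: exactness fails on the nose — the mixed partials do not match.


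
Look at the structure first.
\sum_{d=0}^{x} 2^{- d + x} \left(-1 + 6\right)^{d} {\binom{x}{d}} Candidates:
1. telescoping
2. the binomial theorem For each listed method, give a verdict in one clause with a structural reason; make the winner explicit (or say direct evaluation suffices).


Technique: the binomial theorem — binomial coefficients against complementary powers of (-1 + 6) and 2: recognize the binomial expansion and resum.
- telescoping: writing out consecutive terms as given produces no pairwise cancellation.
- the binomial theorem — yes, a natural case for it.


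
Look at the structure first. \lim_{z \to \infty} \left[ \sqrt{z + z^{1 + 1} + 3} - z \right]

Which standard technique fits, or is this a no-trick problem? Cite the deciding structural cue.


Method: conjugate multiplication — divergence minus divergence hides a finite answer — expose it by pairing \sqrt{z + z^{1 + 1} + 3} - z with its conjugate.


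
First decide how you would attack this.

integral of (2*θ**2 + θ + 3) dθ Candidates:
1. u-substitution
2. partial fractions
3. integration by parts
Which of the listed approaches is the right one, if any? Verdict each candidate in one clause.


Technique: no special technique — every term is a constant multiple of a power of θ; term-wise power-rule integration needs no preliminary transformation.
- u-substitution — any workable substitution here is cosmetic — the integrand is already in directly integrable form.
- partial fractions — there is no rational-function structure to decompose.
- integration by parts — parts would only shuffle a directly integrable integrand.


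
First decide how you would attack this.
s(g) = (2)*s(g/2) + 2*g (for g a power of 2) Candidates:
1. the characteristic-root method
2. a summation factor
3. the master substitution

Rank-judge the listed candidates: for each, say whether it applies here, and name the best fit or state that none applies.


Best approach: the master substitution — the call at g/2 makes this multiplicative recursion; the master-style substitution converts it to additive.
- the characteristic-root method: the recursion divides its index rather than shifting it — outside the constant-shift family the root method covers.
- a summation factor — the recursion divides its index rather than shifting it — there is no previous-term chain for a summation factor to telescope.
- the master substitution — yes — fits the structure here.


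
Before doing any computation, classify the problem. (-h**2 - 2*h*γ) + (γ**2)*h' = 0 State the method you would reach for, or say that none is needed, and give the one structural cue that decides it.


Diagnosis: the homogeneous substitution — scaling γ and h together leaves the slope fixed — it depends only on h/γ, so substitute the ratio. A Bernoulli rewrite works here as the equation stands — the homogeneous substitution is the more immediate reading.


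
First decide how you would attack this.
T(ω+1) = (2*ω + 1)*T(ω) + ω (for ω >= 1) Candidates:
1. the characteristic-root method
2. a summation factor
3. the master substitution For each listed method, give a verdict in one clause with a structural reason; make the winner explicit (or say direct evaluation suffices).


Method: a summation factor — because the multiplier 2*ω + 1 is index-dependent, divide through by its running product and sum the resulting differences.
- the characteristic-root method — an index-dependent weight blocks the pure exponential ansatz.
- a summation factor — yes, a natural case for it.
- the master substitution — the recursion shifts the index rather than dividing it.


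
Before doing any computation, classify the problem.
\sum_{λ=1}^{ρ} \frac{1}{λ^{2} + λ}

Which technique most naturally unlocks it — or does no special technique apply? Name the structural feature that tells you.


Method: telescoping — split \frac{1}{λ^{2} + λ} by partial fractions and the pieces are one function at shifted arguments — interior terms cancel.


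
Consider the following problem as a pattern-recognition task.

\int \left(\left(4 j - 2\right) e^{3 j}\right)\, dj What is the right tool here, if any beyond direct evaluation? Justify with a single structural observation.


Verdict: integration by parts — 4 j - 2 dies after finitely many derivatives while e^{3 j} cycles under integration — the tabular/parts setup.


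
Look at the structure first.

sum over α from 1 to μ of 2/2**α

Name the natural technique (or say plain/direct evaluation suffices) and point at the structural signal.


Technique: the geometric series formula — consecutive terms stand in a fixed index-free ratio — the geometric sum formula closes it.


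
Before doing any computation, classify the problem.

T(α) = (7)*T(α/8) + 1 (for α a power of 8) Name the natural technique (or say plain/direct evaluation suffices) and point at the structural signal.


Diagnosis: the master substitution — the argument contracts 8-fold per step: reindex α exponentially and solve the linear recurrence in the new index.


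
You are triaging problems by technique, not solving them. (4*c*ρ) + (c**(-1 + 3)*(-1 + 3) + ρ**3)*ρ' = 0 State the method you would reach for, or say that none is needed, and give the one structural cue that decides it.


Method: the exact-equation method — equality of cross partials is the green light — assemble the potential function term by term.


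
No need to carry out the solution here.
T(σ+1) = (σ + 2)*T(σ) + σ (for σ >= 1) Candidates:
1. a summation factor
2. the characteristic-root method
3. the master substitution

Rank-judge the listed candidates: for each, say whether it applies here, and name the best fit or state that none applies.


Verdict: a summation factor — an index-dependent multiplier σ + 2 rules out characteristic roots; a summation factor converts it to a pure difference.
- a summation factor: yes, a natural case for it.
- the characteristic-root method: the coefficients change with the index, which the root method cannot absorb.
- the master substitution: with no divided-index recursive call, reindexing by powers of a base buys nothing.


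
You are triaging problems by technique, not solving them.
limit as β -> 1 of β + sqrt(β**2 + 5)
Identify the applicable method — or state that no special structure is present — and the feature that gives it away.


Diagnosis: no special technique — no denominator vanishes and nothing blows up at 1: direct substitution is the whole computation.


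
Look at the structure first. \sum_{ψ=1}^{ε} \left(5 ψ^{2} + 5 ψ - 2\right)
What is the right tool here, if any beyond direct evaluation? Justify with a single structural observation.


Verdict: no special technique — no ratio, no shift structure, no binomial pattern: sum the constant-multiple powers of ψ with known formulas.


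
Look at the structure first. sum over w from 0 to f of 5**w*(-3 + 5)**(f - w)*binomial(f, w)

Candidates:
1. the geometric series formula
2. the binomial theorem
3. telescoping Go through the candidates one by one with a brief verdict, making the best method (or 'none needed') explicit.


Verdict: the binomial theorem — the summand is term w of a binomial expansion in 5 and (-3 + 5); the whole sum is a single power.
- the geometric series formula: the term-to-term ratio changes with the index, so the geometric formula cannot close it.
- the binomial theorem: a fit — the right tool for this form.
- telescoping: the terms as presented offer no neighboring cancellation — a telescoping rewrite may exist, but the displayed structure does not hand one over.


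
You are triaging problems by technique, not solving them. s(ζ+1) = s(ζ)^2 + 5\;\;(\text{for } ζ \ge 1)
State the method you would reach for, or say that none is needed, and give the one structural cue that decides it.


Best approach: no special technique — the update rule curves (it is not linear in the unknown sequence), so no superposition-based closed form attaches — iterate or study it directly.


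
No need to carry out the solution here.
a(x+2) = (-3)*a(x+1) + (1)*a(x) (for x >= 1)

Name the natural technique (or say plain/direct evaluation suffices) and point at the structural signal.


Best approach: the characteristic-root method — constant coefficients and linearity mean the ansatz r^x reduces it to solving the characteristic polynomial.


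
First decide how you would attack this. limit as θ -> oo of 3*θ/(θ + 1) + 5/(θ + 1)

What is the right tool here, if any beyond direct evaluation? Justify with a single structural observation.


Technique: dominant-term comparison — divide by the highest power of θ present: lower-order terms vanish and the dominant ratio remains. l'Hôpital's at-infinity variant applies to the expression viewed as a single quotient; the leading-term comparison is the direct route.


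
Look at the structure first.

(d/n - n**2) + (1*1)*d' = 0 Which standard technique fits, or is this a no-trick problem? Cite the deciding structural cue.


Best approach: a linear integrating factor — the unknown enters only to the first power against a nonzero forcing term — the integrating-factor template applies directly.


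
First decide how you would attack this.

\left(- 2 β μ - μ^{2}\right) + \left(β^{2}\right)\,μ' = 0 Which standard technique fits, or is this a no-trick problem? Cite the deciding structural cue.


Technique: the homogeneous substitution — the slope's numerator and denominator have matching total degree, so it depends only on μ/β and the ratio substitution collapses it. This doubles as a Bernoulli equation in the unknown as written; the homogeneous route needs no setup at all.


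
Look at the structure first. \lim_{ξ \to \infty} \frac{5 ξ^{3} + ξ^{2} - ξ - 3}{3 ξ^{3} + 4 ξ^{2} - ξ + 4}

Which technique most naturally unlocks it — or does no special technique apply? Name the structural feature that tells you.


Technique: dominant-term comparison — divide through by the highest power of ξ; every lower-order term dies and the dominant terms decide the limit. l'Hôpital's at-infinity variant applies to the expression viewed as a single quotient; the leading-term comparison is the direct route.


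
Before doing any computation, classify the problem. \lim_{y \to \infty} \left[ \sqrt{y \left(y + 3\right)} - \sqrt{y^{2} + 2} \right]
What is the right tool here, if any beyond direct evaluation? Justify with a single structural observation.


Verdict: conjugate multiplication — two divergent pieces with a minus sign between them and a radical in the mix: rationalize \sqrt{y \left(y + 3\right)} - \sqrt{y^{2} + 2} before any limit law applies.


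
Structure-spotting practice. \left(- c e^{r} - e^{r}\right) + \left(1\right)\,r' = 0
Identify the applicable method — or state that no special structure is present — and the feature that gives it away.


Diagnosis: separation of variables — all dependence on the two variables factors apart, the defining separable shape.


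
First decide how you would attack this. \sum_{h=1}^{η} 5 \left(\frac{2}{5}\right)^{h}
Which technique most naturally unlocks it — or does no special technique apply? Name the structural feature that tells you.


Technique: the geometric series formula — the ratio of consecutive terms is the constant \frac{2}{5}, independent of the index — a geometric sum.


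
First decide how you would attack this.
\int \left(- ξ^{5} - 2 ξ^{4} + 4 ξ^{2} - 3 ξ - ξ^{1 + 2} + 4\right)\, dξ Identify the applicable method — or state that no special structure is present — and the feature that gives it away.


Technique: no special technique — nothing composite, nothing rational, nothing trigonometric — each constant-multiple power of ξ integrates by the power rule alone.


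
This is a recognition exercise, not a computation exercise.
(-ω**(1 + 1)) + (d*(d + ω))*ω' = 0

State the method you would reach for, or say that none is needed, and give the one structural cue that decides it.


Technique: the homogeneous substitution — the slope is degree-zero homogeneous: the ratio substitution v = ω/d collapses it. A Bernoulli-style rewrite — possibly after exchanging which variable is treated as dependent — would work as well; the homogeneous substitution is the more immediate reading here.


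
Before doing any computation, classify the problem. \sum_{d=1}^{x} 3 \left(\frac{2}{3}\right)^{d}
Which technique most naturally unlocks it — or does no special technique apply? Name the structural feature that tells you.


Best approach: the geometric series formula — check a ratio of consecutive terms: it is \frac{2}{3}, independent of the index, so the geometric formula closes the sum.


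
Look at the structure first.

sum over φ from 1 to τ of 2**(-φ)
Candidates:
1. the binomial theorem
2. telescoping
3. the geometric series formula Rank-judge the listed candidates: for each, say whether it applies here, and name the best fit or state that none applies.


Best approach: the geometric series formula — consecutive terms stand in a fixed index-free ratio — the geometric sum formula closes it.
- the binomial theorem — the terms lack the binomial-coefficient-weighted complementary-power pattern of an expansion.
- telescoping — computed from the summand as displayed, the partial sums build up without the pairwise collapse telescoping exploits.
- the geometric series formula — applies; the problem has the shape this method handles.


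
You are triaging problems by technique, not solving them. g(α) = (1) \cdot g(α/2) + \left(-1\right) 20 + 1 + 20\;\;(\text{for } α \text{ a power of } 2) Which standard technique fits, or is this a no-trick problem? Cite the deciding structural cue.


Verdict: the master substitution — the argument contracts 2-fold per step: reindex α exponentially and solve the linear recurrence in the new index.


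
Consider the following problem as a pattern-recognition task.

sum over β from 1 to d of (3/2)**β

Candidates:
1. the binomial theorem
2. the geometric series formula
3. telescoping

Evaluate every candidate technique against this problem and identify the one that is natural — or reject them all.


Diagnosis: the geometric series formula — each term is 3/2 times the previous one, so the geometric-series formula applies directly.
- the binomial theorem: the terms do not reassemble into a binomial power.
- the geometric series formula — yes, a natural case for it.
- telescoping — the summand is not presented as a shifted difference — a telescoping rewrite may exist, but the displayed structure does not offer one.


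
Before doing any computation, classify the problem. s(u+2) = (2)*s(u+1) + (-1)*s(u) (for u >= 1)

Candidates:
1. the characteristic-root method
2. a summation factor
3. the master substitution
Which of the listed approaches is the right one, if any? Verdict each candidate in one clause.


Best approach: the characteristic-root method — fixed numeric weights on consecutive terms and no forcing term added: the root method in its home territory.
- the characteristic-root method: yes, a natural case for it.
- a summation factor — a summation factor telescopes one-step recursions; this one carries higher-order memory.
- the master substitution: with no divided-index recursive call, reindexing by powers of a base buys nothing.


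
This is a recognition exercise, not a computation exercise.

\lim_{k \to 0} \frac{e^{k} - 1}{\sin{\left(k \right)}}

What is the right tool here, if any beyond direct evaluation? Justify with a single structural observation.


Technique: l'Hôpital's rule (0/0) — both numerator and denominator vanish at 0: the genuine 0/0 indeterminate that l'Hôpital exists for. Expanding numerator and denominator to first order gives the same value — the rule automates exactly that.


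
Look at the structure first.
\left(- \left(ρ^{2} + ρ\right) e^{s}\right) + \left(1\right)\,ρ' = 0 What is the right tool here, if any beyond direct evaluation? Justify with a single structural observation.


Verdict: separation of variables — all dependence on the two variables factors apart, the defining separable shape. A Bernoulli substitution applies to this equation as given; separation takes the same equation in its displayed form.


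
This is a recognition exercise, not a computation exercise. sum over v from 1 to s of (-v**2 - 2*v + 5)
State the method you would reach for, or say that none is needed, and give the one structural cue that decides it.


Method: no special technique — Faulhaber territory: sum each constant-multiple power of v with its closed-form formula, no trick required.


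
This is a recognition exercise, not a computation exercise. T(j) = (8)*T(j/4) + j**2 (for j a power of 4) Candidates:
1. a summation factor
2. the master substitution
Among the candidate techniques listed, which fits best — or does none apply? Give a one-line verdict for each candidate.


Diagnosis: the master substitution — divide-the-index recursion (j/4 inside the call) straightens out once the index is rewritten as 4^m.
- a summation factor: the recursion divides its index rather than shifting it — there is no previous-term chain for a summation factor to telescope.
- the master substitution — yes, a natural case for it.


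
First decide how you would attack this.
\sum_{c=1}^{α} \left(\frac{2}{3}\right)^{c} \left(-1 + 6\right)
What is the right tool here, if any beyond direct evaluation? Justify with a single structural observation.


Best approach: the geometric series formula — each summand is the previous one scaled by \frac{2}{3}; that constant multiplier is itself the geometric structure.


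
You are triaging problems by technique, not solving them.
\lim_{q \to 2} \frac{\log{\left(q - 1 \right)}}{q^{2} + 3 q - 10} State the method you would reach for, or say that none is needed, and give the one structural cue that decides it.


Verdict: l'Hôpital's rule (0/0) — numerator and denominator both vanish at 2 — a genuine 0/0 form, which is exactly when l'Hôpital applies. A local series expansion at the point resolves it as well; the rule is the packaged version of that step.


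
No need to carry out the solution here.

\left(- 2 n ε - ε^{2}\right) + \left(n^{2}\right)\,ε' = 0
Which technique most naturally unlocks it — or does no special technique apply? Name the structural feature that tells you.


Method: the homogeneous substitution — the slope's numerator and denominator share total degree; set v = ε/n and the equation drops to separable form. This doubles as a Bernoulli equation in the unknown as written; the homogeneous route needs no setup at all.


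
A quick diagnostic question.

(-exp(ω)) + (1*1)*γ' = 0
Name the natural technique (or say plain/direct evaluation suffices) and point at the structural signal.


Best approach: no special technique — solved for the derivative, γ never appears on the right — this is a direct integration in ω, not a differential-equations problem at heart.


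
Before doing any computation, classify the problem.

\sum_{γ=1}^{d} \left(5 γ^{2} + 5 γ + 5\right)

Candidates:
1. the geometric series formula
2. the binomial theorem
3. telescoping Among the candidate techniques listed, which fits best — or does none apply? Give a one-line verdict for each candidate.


Verdict: no special technique — no ratio, no shift structure, no binomial pattern: sum the constant-multiple powers of γ with known formulas.
- the geometric series formula: there is no constant term-to-term ratio.
- the binomial theorem: the summand does not match any term pattern of an expanded binomial power.
- telescoping — the terms as presented offer no neighboring cancellation — a telescoping rewrite may exist, but the displayed structure does not hand one over.


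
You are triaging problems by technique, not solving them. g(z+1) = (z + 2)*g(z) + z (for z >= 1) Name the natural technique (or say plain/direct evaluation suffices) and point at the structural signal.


Best approach: a summation factor — first-order linear but the coefficient z + 2 moves with the index — divide by the cumulative product and telescope.


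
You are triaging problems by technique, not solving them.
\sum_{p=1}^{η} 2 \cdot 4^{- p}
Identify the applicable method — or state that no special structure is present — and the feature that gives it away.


Method: the geometric series formula — consecutive terms stand in a fixed index-free ratio — the geometric sum formula closes it.


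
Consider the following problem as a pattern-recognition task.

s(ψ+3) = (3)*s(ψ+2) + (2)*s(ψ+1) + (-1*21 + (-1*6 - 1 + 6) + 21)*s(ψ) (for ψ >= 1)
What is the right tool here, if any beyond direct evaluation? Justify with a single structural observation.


Technique: the characteristic-root method — this is the constant-coefficient homogeneous case — the whole solution in ψ reduces to a polynomial's roots.


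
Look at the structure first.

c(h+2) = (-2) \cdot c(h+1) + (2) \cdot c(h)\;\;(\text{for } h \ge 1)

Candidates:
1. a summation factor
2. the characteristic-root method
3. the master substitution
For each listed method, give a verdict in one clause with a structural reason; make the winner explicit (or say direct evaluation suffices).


Technique: the characteristic-root method — fixed numeric weights on consecutive terms and no forcing term added: the root method in its home territory.
- a summation factor — a summation factor telescopes one-step recursions; this one carries higher-order memory.
- the characteristic-root method — yes, a natural case for it.
- the master substitution: the recursion steps by a constant offset, so exponential reindexing is pointless.


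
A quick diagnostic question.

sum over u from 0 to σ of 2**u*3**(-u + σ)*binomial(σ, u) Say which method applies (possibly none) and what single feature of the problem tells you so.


Diagnosis: the binomial theorem — binomial(σ, u) weighting matched powers of 2 and 3 is the expanded form of (2 + 3)^σ — fold it back up.


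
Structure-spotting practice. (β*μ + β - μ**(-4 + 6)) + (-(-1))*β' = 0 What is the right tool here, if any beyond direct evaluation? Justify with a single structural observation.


Technique: a linear integrating factor — linear in the unknown with genuine forcing: multiply through by the exponential of the integrated coefficient and the left side closes into one derivative.


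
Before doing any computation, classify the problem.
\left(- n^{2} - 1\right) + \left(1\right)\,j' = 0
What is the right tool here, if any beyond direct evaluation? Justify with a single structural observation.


Best approach: no special technique — solved for the derivative, no j appears — this is antidifferentiation in n wearing ODE clothing.


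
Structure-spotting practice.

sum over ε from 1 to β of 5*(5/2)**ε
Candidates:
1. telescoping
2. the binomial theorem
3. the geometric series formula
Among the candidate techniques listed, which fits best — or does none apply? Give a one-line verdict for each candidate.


Diagnosis: the geometric series formula — check a ratio of consecutive terms: it is 5/2, independent of the index, so the geometric formula closes the sum.
- telescoping: as presented, consecutive terms share no shifted copy to cancel against — no rewrite is on display to change that.
- the binomial theorem — no binomial coefficients pair with matched powers.
- the geometric series formula: yes — fits the structure here.


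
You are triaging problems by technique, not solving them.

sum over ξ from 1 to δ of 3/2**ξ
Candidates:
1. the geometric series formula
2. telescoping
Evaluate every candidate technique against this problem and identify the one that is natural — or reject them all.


Technique: the geometric series formula — consecutive terms stand in a fixed index-free ratio — the geometric sum formula closes it.
- the geometric series formula: yes, a natural case for it.
- telescoping: writing out consecutive terms as given produces no pairwise cancellation.


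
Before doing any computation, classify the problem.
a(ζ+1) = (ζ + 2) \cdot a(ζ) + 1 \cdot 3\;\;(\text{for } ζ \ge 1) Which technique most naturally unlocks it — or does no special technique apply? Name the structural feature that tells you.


Technique: a summation factor — the coefficient ζ + 2 drifts with the index, so no fixed root exists; normalizing by the cumulative product telescopes it.


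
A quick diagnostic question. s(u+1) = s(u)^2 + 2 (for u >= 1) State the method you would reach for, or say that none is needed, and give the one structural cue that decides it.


Diagnosis: no special technique — the unknown sequence enters the update nonlinearly, so no linear method fits the recurrence as written — direct iteration remains.


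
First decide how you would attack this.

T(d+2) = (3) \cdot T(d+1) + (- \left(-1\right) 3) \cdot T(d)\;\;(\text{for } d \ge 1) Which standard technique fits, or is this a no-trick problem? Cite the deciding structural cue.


Best approach: the characteristic-root method — shift-invariance with fixed coefficients calls for exponential trials; the characteristic polynomial finds every r^d.


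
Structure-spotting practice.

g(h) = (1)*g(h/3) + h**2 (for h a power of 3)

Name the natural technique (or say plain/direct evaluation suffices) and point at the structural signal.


Method: the master substitution — the argument shrinks by the factor 3, so measure the index on a logarithmic scale and the recursion becomes a shift.


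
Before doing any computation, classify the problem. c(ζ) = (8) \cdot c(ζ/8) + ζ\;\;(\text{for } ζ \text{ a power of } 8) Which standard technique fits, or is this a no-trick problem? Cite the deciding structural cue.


Best approach: the master substitution — the argument shrinks by the factor 8, so measure the index on a logarithmic scale and the recursion becomes a shift.


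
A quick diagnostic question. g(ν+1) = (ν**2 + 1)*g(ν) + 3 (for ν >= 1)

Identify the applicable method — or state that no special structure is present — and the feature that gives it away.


Technique: a summation factor — one-term recursion with variable weight ν**2 + 1 is solved by product normalization, not by root-finding.


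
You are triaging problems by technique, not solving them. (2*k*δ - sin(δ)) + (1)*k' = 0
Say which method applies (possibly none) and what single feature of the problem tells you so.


Method: a linear integrating factor — linear in the unknown with genuine forcing: multiply through by the exponential of the integrated coefficient and the left side closes into one derivative.


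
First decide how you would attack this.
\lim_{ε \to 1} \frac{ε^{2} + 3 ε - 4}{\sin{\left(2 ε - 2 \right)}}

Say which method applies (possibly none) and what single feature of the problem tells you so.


Best approach: l'Hôpital's rule (0/0) — the 0/0 form at 1 is the signature situation for l'Hôpital's rule. Expanding numerator and denominator to first order gives the same value — the rule automates exactly that.


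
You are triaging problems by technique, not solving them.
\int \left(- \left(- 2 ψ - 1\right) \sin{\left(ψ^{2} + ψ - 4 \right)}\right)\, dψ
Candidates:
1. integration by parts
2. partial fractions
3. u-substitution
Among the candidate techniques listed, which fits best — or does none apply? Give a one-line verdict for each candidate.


Method: u-substitution — collected, the integrand has one factor that is, up to a constant, the derivative of an inner expression the rest depends on — substitute for that inner expression.
- integration by parts: a polynomial factor is present, but its partner is not an exp, sine, or cosine of a degree-1 argument, nor a logarithm.
- partial fractions: the expression is not a ratio of polynomials that decomposes further.
- u-substitution: yes — fits the structure here.


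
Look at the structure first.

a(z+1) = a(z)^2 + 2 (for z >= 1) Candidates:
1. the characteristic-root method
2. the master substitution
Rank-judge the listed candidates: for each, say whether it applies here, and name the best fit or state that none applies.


Best approach: no special technique — the recurrence is nonlinear in the sequence values; study it directly, no linear machinery applies.
- the characteristic-root method — nonlinearity rules out exponential-mode superposition from the start.
- the master substitution — this is shift-type recursion, outside the divide-and-conquer template.


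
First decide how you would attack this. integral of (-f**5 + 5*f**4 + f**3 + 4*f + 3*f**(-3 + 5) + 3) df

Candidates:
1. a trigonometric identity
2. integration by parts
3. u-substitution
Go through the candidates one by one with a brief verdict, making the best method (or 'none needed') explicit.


Method: no special technique — every term is a constant multiple of a power of f; term-wise power-rule integration needs no preliminary transformation.
- a trigonometric identity — there is no trigonometric structure at all — the integrand carries no sine or cosine to rewrite.
- integration by parts — splitting off a factor buys nothing — the integrand integrates directly without parts.
- u-substitution: no substitution does more than relabel what direct integration already handles.


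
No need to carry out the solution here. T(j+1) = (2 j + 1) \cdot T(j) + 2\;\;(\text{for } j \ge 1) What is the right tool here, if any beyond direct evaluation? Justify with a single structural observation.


Technique: a summation factor — because the multiplier 2 j + 1 is index-dependent, divide through by its running product and sum the resulting differences.


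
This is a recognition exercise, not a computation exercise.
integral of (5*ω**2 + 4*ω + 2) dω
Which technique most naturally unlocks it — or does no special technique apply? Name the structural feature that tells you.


Technique: no special technique — the integrand is a sum of constant multiples of powers of ω — integrate term by term.


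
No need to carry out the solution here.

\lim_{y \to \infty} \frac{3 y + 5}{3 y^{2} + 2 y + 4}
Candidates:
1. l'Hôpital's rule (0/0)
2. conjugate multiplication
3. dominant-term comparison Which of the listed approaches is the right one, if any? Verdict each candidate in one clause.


Method: dominant-term comparison — as y grows, only the highest-degree terms matter — compare leading terms and read the limit off.
- l'Hôpital's rule (0/0): as a single quotient the expression runs to ∞/∞ at the limit point — an at-infinity form of the rule would apply, though the leading-growth comparison is the direct reading.
- conjugate multiplication: rationalization has no target — no divergent radical difference appears.
- dominant-term comparison — yes, a natural case for it.
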